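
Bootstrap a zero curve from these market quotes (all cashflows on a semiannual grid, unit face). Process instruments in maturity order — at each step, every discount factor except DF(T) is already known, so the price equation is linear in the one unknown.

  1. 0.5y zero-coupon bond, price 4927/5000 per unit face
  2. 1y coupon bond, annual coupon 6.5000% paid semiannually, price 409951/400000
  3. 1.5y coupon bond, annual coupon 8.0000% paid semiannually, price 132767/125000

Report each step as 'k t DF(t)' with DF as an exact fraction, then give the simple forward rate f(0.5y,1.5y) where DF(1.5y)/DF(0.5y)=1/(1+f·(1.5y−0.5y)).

1 1/2 4927/5000
2 1 601/625
3 3/2 1183/1250
f(0.5y,1.5y) = ((4927/5000)/(1183/1250) − 1)/(1) = 15/364 ≈ 4.1209%

step 1 [0.5y] zero: DF = P = 4927/5000 ≈ 0.985400
step 2 [1y] bond c/2=13/400: DF=(409951/400000 − 13/400·(0.985400))/(1+13/400) = 601/625 ≈ 0.961600
step 3 [1.5y] bond c/2=1/25: DF=(132767/125000 − 1/25·(0.985400+0.961600))/(1+1/25) = 1183/1250 ≈ 0.946400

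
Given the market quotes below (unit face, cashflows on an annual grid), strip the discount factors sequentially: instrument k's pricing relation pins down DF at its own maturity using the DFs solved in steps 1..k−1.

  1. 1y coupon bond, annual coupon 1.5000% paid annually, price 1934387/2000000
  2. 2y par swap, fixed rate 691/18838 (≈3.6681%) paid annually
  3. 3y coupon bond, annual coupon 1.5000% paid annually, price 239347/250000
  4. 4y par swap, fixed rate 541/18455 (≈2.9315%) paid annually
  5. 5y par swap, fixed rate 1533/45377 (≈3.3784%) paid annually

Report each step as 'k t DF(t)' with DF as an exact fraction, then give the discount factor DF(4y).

step 1 [1y] bond c/1=3/200: DF=(1934387/2000000 − 3/200·(0))/(1+3/200) = 9529/10000 ≈ 0.952900
step 2 [2y] swap r/1=691/18838: DF=(1 − 691/18838·(0.952900))/(1+691/18838) = 9309/10000 ≈ 0.930900
step 3 [3y] bond c/1=3/200: DF=(239347/250000 − 3/200·(0.952900+0.930900))/(1+3/200) = 4577/5000 ≈ 0.915400
step 4 [4y] swap r/1=541/18455: DF=(1 − 541/18455·(0.952900+0.930900+0.915400))/(1+541/18455) = 4459/5000 ≈ 0.891800
step 5 [5y] swap r/1=1533/45377: DF=(1 − 1533/45377·(0.952900+0.930900+0.915400+0.891800))/(1+1533/45377) = 8467/10000 ≈ 0.846700

1 1 9529/10000
2 2 9309/10000
3 3 4577/5000
4 4 4459/5000
5 5 8467/10000
DF(4y) = 4459/5000 ≈ 0.891800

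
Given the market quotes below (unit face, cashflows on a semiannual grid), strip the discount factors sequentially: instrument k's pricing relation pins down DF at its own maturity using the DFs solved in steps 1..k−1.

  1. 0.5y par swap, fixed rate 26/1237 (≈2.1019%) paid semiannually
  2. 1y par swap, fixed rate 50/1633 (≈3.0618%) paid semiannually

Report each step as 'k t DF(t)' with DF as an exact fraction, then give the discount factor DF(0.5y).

step 1 [0.5y] swap r/2=13/1237: DF=(1 − 13/1237·(0))/(1+13/1237) = 1237/1250 ≈ 0.989600
step 2 [1y] swap r/2=25/1633: DF=(1 − 25/1633·(0.989600))/(1+25/1633) = 97/100 ≈ 0.970000

1 1/2 1237/1250
2 1 97/100
DF(0.5y) = 1237/1250 ≈ 0.989600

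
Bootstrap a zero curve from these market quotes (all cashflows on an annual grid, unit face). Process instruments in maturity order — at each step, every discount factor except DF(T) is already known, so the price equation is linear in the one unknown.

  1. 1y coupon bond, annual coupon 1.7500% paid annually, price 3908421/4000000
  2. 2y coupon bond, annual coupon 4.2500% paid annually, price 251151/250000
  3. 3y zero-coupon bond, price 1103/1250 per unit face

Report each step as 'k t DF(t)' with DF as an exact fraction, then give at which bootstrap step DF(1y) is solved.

1 1 9603/10000
2 2 1849/2000
3 3 1103/1250
DF(1y) is solved at step 1

step 1 [1y] bond c/1=7/400: DF=(3908421/4000000 − 7/400·(0))/(1+7/400) = 9603/10000 ≈ 0.960300
step 2 [2y] bond c/1=17/400: DF=(251151/250000 − 17/400·(0.960300))/(1+17/400) = 1849/2000 ≈ 0.924500
step 3 [3y] zero: DF = P = 1103/1250 ≈ 0.882400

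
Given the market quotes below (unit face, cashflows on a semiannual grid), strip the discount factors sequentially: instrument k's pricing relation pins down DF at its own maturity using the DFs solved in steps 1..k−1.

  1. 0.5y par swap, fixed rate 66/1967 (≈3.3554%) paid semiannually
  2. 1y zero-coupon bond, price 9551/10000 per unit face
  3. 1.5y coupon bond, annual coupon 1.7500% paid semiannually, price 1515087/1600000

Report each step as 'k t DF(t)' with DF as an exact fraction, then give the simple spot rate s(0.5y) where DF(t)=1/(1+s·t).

step 1 [0.5y] swap r/2=33/1967: DF=(1 − 33/1967·(0))/(1+33/1967) = 1967/2000 ≈ 0.983500
step 2 [1y] zero: DF = P = 9551/10000 ≈ 0.955100
step 3 [1.5y] bond c/2=7/800: DF=(1515087/1600000 − 7/800·(0.983500+0.955100))/(1+7/800) = 9219/10000 ≈ 0.921900

1 1/2 1967/2000
2 1 9551/10000
3 3/2 9219/10000
s(0.5y) = (1/(1967/2000) − 1)/(1/2) = 66/1967 ≈ 3.3554%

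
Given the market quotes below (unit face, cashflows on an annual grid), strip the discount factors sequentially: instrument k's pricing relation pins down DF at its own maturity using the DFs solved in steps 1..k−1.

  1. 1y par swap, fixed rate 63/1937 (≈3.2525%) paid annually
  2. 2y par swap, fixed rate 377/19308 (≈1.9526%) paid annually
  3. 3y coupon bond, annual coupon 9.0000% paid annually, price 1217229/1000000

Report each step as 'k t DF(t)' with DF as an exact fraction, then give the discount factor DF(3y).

step 1 [1y] swap r/1=63/1937: DF=(1 − 63/1937·(0))/(1+63/1937) = 1937/2000 ≈ 0.968500
step 2 [2y] swap r/1=377/19308: DF=(1 − 377/19308·(0.968500))/(1+377/19308) = 9623/10000 ≈ 0.962300
step 3 [3y] bond c/1=9/100: DF=(1217229/1000000 − 9/100·(0.968500+0.962300))/(1+9/100) = 9573/10000 ≈ 0.957300

1 1 1937/2000
2 2 9623/10000
3 3 9573/10000
DF(3y) = 9573/10000 ≈ 0.957300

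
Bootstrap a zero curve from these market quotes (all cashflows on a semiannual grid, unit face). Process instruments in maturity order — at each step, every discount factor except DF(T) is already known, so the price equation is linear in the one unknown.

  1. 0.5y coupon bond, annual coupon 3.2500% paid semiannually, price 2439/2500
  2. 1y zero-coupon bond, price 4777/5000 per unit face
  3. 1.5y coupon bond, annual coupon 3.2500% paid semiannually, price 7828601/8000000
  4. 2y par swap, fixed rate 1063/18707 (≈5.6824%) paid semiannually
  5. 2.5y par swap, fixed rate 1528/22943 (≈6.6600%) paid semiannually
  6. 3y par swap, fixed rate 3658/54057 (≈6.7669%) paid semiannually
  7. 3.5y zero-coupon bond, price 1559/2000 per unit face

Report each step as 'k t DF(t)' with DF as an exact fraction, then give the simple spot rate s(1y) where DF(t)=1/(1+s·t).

1 1/2 24/25
2 1 4777/5000
3 3/2 9323/10000
4 2 8937/10000
5 5/2 1059/1250
6 3 8171/10000
7 7/2 1559/2000
s(1y) = (1/(4777/5000) − 1)/(1) = 223/4777 ≈ 4.6682%

step 1 [0.5y] bond c/2=13/800: DF=(2439/2500 − 13/800·(0))/(1+13/800) = 24/25 ≈ 0.960000
step 2 [1y] zero: DF = P = 4777/5000 ≈ 0.955400
step 3 [1.5y] bond c/2=13/800: DF=(7828601/8000000 − 13/800·(0.960000+0.955400))/(1+13/800) = 9323/10000 ≈ 0.932300
step 4 [2y] swap r/2=1063/37414: DF=(1 − 1063/37414·(0.960000+0.955400+0.932300))/(1+1063/37414) = 8937/10000 ≈ 0.893700
step 5 [2.5y] swap r/2=764/22943: DF=(1 − 764/22943·(0.960000+0.955400+0.932300+0.893700))/(1+764/22943) = 1059/1250 ≈ 0.847200
step 6 [3y] swap r/2=1829/54057: DF=(1 − 1829/54057·(0.960000+0.955400+0.932300+0.893700+0.847200))/(1+1829/54057) = 8171/10000 ≈ 0.817100
step 7 [3.5y] zero: DF = P = 1559/2000 ≈ 0.779500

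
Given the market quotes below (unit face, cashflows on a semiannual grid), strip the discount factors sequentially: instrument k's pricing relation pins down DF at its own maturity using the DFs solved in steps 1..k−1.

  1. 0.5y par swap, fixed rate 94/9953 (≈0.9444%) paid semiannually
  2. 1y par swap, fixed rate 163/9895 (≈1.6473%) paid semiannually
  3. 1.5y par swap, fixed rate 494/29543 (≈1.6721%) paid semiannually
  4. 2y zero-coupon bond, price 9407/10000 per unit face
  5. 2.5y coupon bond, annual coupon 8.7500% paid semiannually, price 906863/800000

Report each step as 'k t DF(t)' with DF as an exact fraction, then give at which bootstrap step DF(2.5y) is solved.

step 1 [0.5y] swap r/2=47/9953: DF=(1 − 47/9953·(0))/(1+47/9953) = 9953/10000 ≈ 0.995300
step 2 [1y] swap r/2=163/19790: DF=(1 − 163/19790·(0.995300))/(1+163/19790) = 9837/10000 ≈ 0.983700
step 3 [1.5y] swap r/2=247/29543: DF=(1 − 247/29543·(0.995300+0.983700))/(1+247/29543) = 9753/10000 ≈ 0.975300
step 4 [2y] zero: DF = P = 9407/10000 ≈ 0.940700
step 5 [2.5y] bond c/2=7/160: DF=(906863/800000 − 7/160·(0.995300+0.983700+0.975300+0.940700))/(1+7/160) = 2307/2500 ≈ 0.922800

1 1/2 9953/10000
2 1 9837/10000
3 3/2 9753/10000
4 2 9407/10000
5 5/2 2307/2500
DF(2.5y) is solved at step 5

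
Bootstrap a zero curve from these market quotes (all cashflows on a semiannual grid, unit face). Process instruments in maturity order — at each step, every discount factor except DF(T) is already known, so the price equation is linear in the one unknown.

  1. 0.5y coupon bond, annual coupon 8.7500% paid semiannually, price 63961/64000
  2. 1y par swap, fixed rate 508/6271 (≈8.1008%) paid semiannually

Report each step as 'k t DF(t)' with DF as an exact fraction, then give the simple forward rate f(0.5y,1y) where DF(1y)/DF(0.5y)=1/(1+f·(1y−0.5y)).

1 1/2 383/400
2 1 4619/5000
f(0.5y,1y) = ((383/400)/(4619/5000) − 1)/(1/2) = 337/4619 ≈ 7.2960%

step 1 [0.5y] bond c/2=7/160: DF=(63961/64000 − 7/160·(0))/(1+7/160) = 383/400 ≈ 0.957500
step 2 [1y] swap r/2=254/6271: DF=(1 − 254/6271·(0.957500))/(1+254/6271) = 4619/5000 ≈ 0.923800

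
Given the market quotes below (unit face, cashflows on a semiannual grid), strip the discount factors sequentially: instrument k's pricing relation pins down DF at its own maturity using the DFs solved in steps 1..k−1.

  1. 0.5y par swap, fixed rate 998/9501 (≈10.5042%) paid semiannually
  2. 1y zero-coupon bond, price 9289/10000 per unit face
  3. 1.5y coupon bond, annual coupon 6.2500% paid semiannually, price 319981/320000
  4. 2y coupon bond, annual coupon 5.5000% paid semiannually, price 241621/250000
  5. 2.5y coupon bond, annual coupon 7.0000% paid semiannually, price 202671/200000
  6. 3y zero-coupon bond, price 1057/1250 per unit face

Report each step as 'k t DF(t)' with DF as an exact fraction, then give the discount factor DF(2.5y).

step 1 [0.5y] swap r/2=499/9501: DF=(1 − 499/9501·(0))/(1+499/9501) = 9501/10000 ≈ 0.950100
step 2 [1y] zero: DF = P = 9289/10000 ≈ 0.928900
step 3 [1.5y] bond c/2=1/32: DF=(319981/320000 − 1/32·(0.950100+0.928900))/(1+1/32) = 9127/10000 ≈ 0.912700
step 4 [2y] bond c/2=11/400: DF=(241621/250000 − 11/400·(0.950100+0.928900+0.912700))/(1+11/400) = 8659/10000 ≈ 0.865900
step 5 [2.5y] bond c/2=7/200: DF=(202671/200000 − 7/200·(0.950100+0.928900+0.912700+0.865900))/(1+7/200) = 4277/5000 ≈ 0.855400
step 6 [3y] zero: DF = P = 1057/1250 ≈ 0.845600

1 1/2 9501/10000
2 1 9289/10000
3 3/2 9127/10000
4 2 8659/10000
5 5/2 4277/5000
6 3 1057/1250
DF(2.5y) = 4277/5000 ≈ 0.855400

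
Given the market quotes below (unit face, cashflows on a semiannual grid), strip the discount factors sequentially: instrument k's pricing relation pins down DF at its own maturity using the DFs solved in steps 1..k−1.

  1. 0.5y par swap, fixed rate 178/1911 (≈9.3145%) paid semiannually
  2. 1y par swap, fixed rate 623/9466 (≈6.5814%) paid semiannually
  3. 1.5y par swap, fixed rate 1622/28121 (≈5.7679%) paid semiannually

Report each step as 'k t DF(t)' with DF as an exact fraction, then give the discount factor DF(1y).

1 1/2 1911/2000
2 1 9377/10000
3 3/2 9189/10000
DF(1y) = 9377/10000 ≈ 0.937700

step 1 [0.5y] swap r/2=89/1911: DF=(1 − 89/1911·(0))/(1+89/1911) = 1911/2000 ≈ 0.955500
step 2 [1y] swap r/2=623/18932: DF=(1 − 623/18932·(0.955500))/(1+623/18932) = 9377/10000 ≈ 0.937700
step 3 [1.5y] swap r/2=811/28121: DF=(1 − 811/28121·(0.955500+0.937700))/(1+811/28121) = 9189/10000 ≈ 0.918900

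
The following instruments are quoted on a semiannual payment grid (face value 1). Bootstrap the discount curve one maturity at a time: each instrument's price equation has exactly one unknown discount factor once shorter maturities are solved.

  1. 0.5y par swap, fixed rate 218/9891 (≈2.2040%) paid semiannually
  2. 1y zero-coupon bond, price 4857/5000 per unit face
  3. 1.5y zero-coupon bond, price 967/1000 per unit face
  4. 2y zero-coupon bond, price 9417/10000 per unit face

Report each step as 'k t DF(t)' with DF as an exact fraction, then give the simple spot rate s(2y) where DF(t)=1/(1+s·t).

step 1 [0.5y] swap r/2=109/9891: DF=(1 − 109/9891·(0))/(1+109/9891) = 9891/10000 ≈ 0.989100
step 2 [1y] zero: DF = P = 4857/5000 ≈ 0.971400
step 3 [1.5y] zero: DF = P = 967/1000 ≈ 0.967000
step 4 [2y] zero: DF = P = 9417/10000 ≈ 0.941700

1 1/2 9891/10000
2 1 4857/5000
3 3/2 967/1000
4 2 9417/10000
s(2y) = (1/(9417/10000) − 1)/(2) = 583/18834 ≈ 3.0955%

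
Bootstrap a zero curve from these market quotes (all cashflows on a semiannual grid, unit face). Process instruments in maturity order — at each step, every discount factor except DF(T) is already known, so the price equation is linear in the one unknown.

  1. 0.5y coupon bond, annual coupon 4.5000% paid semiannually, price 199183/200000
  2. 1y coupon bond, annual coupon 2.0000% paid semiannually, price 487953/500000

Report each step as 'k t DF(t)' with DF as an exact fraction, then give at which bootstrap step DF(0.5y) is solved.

1 1/2 487/500
2 1 4783/5000
DF(0.5y) is solved at step 1

step 1 [0.5y] bond c/2=9/400: DF=(199183/200000 − 9/400·(0))/(1+9/400) = 487/500 ≈ 0.974000
step 2 [1y] bond c/2=1/100: DF=(487953/500000 − 1/100·(0.974000))/(1+1/100) = 4783/5000 ≈ 0.956600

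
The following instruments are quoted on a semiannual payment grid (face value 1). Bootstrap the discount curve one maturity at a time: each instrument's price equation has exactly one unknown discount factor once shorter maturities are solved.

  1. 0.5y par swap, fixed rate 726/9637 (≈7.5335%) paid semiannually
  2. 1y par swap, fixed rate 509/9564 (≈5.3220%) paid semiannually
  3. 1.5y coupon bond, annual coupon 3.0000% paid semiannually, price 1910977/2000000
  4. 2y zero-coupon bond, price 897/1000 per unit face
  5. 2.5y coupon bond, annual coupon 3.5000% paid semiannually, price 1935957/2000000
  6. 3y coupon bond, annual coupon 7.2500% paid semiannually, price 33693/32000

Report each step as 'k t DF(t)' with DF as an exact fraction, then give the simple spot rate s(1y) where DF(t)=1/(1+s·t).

step 1 [0.5y] swap r/2=363/9637: DF=(1 − 363/9637·(0))/(1+363/9637) = 9637/10000 ≈ 0.963700
step 2 [1y] swap r/2=509/19128: DF=(1 − 509/19128·(0.963700))/(1+509/19128) = 9491/10000 ≈ 0.949100
step 3 [1.5y] bond c/2=3/200: DF=(1910977/2000000 − 3/200·(0.963700+0.949100))/(1+3/200) = 9131/10000 ≈ 0.913100
step 4 [2y] zero: DF = P = 897/1000 ≈ 0.897000
step 5 [2.5y] bond c/2=7/400: DF=(1935957/2000000 − 7/400·(0.963700+0.949100+0.913100+0.897000))/(1+7/400) = 8873/10000 ≈ 0.887300
step 6 [3y] bond c/2=29/800: DF=(33693/32000 − 29/800·(0.963700+0.949100+0.913100+0.897000+0.887300))/(1+29/800) = 2137/2500 ≈ 0.854800

1 1/2 9637/10000
2 1 9491/10000
3 3/2 9131/10000
4 2 897/1000
5 5/2 8873/10000
6 3 2137/2500
s(1y) = (1/(9491/10000) − 1)/(1) = 509/9491 ≈ 5.3630%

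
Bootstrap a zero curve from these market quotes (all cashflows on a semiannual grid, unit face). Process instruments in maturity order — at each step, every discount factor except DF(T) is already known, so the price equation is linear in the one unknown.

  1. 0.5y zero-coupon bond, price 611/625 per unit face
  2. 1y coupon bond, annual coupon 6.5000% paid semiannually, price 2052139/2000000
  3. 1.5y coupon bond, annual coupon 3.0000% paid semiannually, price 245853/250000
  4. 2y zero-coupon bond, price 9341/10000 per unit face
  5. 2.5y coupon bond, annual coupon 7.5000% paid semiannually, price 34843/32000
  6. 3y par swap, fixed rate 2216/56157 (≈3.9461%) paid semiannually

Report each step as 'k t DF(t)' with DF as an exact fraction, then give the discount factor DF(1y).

1 1/2 611/625
2 1 963/1000
3 3/2 4701/5000
4 2 9341/10000
5 5/2 2279/2500
6 3 2223/2500
DF(1y) = 963/1000 ≈ 0.963000

step 1 [0.5y] zero: DF = P = 611/625 ≈ 0.977600
step 2 [1y] bond c/2=13/400: DF=(2052139/2000000 − 13/400·(0.977600))/(1+13/400) = 963/1000 ≈ 0.963000
step 3 [1.5y] bond c/2=3/200: DF=(245853/250000 − 3/200·(0.977600+0.963000))/(1+3/200) = 4701/5000 ≈ 0.940200
step 4 [2y] zero: DF = P = 9341/10000 ≈ 0.934100
step 5 [2.5y] bond c/2=3/80: DF=(34843/32000 − 3/80·(0.977600+0.963000+0.940200+0.934100))/(1+3/80) = 2279/2500 ≈ 0.911600
step 6 [3y] swap r/2=1108/56157: DF=(1 − 1108/56157·(0.977600+0.963000+0.940200+0.934100+0.911600))/(1+1108/56157) = 2223/2500 ≈ 0.889200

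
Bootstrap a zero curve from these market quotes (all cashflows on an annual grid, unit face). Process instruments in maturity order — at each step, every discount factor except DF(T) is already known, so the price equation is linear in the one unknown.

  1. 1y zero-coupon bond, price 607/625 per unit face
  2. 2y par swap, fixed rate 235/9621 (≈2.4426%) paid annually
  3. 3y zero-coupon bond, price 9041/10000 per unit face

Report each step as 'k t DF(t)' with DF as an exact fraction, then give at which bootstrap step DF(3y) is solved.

step 1 [1y] zero: DF = P = 607/625 ≈ 0.971200
step 2 [2y] swap r/1=235/9621: DF=(1 − 235/9621·(0.971200))/(1+235/9621) = 953/1000 ≈ 0.953000
step 3 [3y] zero: DF = P = 9041/10000 ≈ 0.904100

1 1 607/625
2 2 953/1000
3 3 9041/10000
DF(3y) is solved at step 3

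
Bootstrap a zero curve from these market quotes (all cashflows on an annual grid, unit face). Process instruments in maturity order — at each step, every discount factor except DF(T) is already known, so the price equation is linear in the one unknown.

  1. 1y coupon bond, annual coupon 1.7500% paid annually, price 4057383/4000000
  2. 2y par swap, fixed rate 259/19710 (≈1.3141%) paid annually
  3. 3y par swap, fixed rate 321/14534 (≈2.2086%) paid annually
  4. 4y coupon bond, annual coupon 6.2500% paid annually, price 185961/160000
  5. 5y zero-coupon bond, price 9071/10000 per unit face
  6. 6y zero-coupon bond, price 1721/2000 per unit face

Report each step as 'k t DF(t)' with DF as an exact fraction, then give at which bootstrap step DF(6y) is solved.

1 1 9969/10000
2 2 9741/10000
3 3 4679/5000
4 4 9229/10000
5 5 9071/10000
6 6 1721/2000
DF(6y) is solved at step 6

step 1 [1y] bond c/1=7/400: DF=(4057383/4000000 − 7/400·(0))/(1+7/400) = 9969/10000 ≈ 0.996900
step 2 [2y] swap r/1=259/19710: DF=(1 − 259/19710·(0.996900))/(1+259/19710) = 9741/10000 ≈ 0.974100
step 3 [3y] swap r/1=321/14534: DF=(1 − 321/14534·(0.996900+0.974100))/(1+321/14534) = 4679/5000 ≈ 0.935800
step 4 [4y] bond c/1=1/16: DF=(185961/160000 − 1/16·(0.996900+0.974100+0.935800))/(1+1/16) = 9229/10000 ≈ 0.922900
step 5 [5y] zero: DF = P = 9071/10000 ≈ 0.907100
step 6 [6y] zero: DF = P = 1721/2000 ≈ 0.860500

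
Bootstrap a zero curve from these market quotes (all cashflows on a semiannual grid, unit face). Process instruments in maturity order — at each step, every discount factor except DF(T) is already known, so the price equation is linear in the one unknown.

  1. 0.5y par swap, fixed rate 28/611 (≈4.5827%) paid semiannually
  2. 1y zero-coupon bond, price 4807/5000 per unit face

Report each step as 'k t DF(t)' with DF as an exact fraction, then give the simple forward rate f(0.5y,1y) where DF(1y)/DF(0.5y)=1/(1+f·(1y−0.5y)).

step 1 [0.5y] swap r/2=14/611: DF=(1 − 14/611·(0))/(1+14/611) = 611/625 ≈ 0.977600
step 2 [1y] zero: DF = P = 4807/5000 ≈ 0.961400

1 1/2 611/625
2 1 4807/5000
f(0.5y,1y) = ((611/625)/(4807/5000) − 1)/(1/2) = 162/4807 ≈ 3.3701%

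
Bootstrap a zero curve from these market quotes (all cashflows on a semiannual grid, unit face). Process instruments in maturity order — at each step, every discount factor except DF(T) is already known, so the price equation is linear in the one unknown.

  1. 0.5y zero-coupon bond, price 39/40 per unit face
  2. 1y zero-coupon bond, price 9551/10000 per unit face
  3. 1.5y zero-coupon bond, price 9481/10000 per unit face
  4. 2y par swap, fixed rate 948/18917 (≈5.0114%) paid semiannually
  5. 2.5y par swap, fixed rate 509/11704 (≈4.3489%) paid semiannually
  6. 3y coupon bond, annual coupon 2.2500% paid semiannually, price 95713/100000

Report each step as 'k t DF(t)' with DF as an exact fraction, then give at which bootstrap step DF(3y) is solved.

step 1 [0.5y] zero: DF = P = 39/40 ≈ 0.975000
step 2 [1y] zero: DF = P = 9551/10000 ≈ 0.955100
step 3 [1.5y] zero: DF = P = 9481/10000 ≈ 0.948100
step 4 [2y] swap r/2=474/18917: DF=(1 − 474/18917·(0.975000+0.955100+0.948100))/(1+474/18917) = 2263/2500 ≈ 0.905200
step 5 [2.5y] swap r/2=509/23408: DF=(1 − 509/23408·(0.975000+0.955100+0.948100+0.905200))/(1+509/23408) = 4491/5000 ≈ 0.898200
step 6 [3y] bond c/2=9/800: DF=(95713/100000 − 9/800·(0.975000+0.955100+0.948100+0.905200+0.898200))/(1+9/800) = 559/625 ≈ 0.894400

1 1/2 39/40
2 1 9551/10000
3 3/2 9481/10000
4 2 2263/2500
5 5/2 4491/5000
6 3 559/625
DF(3y) is solved at step 6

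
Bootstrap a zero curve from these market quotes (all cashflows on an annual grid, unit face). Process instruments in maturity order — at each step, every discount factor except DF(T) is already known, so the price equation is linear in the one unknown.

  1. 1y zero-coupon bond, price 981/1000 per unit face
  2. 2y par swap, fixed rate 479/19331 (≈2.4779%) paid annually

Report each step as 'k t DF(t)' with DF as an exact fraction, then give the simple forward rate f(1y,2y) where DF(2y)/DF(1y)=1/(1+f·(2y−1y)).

step 1 [1y] zero: DF = P = 981/1000 ≈ 0.981000
step 2 [2y] swap r/1=479/19331: DF=(1 − 479/19331·(0.981000))/(1+479/19331) = 9521/10000 ≈ 0.952100

1 1 981/1000
2 2 9521/10000
f(1y,2y) = ((981/1000)/(9521/10000) − 1)/(1) = 289/9521 ≈ 3.0354%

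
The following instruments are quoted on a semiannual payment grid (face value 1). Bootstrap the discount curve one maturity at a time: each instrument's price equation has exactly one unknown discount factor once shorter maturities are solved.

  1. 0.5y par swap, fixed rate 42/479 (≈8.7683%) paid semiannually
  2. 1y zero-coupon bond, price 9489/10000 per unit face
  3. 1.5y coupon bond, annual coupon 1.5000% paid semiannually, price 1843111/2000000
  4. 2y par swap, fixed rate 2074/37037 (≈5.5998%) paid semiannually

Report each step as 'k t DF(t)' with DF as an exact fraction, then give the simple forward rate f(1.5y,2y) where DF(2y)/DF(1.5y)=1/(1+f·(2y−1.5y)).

1 1/2 479/500
2 1 9489/10000
3 3/2 1801/2000
4 2 8963/10000
f(1.5y,2y) = ((1801/2000)/(8963/10000) − 1)/(1/2) = 84/8963 ≈ 0.9372%

step 1 [0.5y] swap r/2=21/479: DF=(1 − 21/479·(0))/(1+21/479) = 479/500 ≈ 0.958000
step 2 [1y] zero: DF = P = 9489/10000 ≈ 0.948900
step 3 [1.5y] bond c/2=3/400: DF=(1843111/2000000 − 3/400·(0.958000+0.948900))/(1+3/400) = 1801/2000 ≈ 0.900500
step 4 [2y] swap r/2=1037/37037: DF=(1 − 1037/37037·(0.958000+0.948900+0.900500))/(1+1037/37037) = 8963/10000 ≈ 0.896300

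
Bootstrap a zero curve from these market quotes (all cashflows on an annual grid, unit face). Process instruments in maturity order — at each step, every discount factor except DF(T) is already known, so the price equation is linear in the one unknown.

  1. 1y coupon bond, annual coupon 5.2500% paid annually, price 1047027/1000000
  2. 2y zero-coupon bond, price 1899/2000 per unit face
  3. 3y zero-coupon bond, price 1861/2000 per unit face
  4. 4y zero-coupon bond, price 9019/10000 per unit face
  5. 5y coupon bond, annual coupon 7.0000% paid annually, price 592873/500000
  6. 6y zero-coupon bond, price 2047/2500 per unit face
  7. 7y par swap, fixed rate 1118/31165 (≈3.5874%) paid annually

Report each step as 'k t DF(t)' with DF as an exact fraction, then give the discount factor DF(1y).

step 1 [1y] bond c/1=21/400: DF=(1047027/1000000 − 21/400·(0))/(1+21/400) = 2487/2500 ≈ 0.994800
step 2 [2y] zero: DF = P = 1899/2000 ≈ 0.949500
step 3 [3y] zero: DF = P = 1861/2000 ≈ 0.930500
step 4 [4y] zero: DF = P = 9019/10000 ≈ 0.901900
step 5 [5y] bond c/1=7/100: DF=(592873/500000 − 7/100·(0.994800+0.949500+0.930500+0.901900))/(1+7/100) = 8611/10000 ≈ 0.861100
step 6 [6y] zero: DF = P = 2047/2500 ≈ 0.818800
step 7 [7y] swap r/1=1118/31165: DF=(1 − 1118/31165·(0.994800+0.949500+0.930500+0.901900+0.861100+0.818800))/(1+1118/31165) = 1941/2500 ≈ 0.776400

1 1 2487/2500
2 2 1899/2000
3 3 1861/2000
4 4 9019/10000
5 5 8611/10000
6 6 2047/2500
7 7 1941/2500
DF(1y) = 2487/2500 ≈ 0.994800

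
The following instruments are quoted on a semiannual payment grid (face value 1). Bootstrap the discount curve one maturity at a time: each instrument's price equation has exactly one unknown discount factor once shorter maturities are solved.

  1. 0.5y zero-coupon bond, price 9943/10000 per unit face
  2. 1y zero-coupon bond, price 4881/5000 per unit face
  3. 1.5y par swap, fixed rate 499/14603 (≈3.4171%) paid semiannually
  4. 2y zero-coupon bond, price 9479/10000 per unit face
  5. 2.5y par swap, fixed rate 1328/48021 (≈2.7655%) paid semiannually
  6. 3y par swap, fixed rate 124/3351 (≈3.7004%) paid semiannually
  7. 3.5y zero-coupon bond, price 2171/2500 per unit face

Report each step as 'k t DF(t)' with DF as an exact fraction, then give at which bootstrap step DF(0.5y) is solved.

step 1 [0.5y] zero: DF = P = 9943/10000 ≈ 0.994300
step 2 [1y] zero: DF = P = 4881/5000 ≈ 0.976200
step 3 [1.5y] swap r/2=499/29206: DF=(1 − 499/29206·(0.994300+0.976200))/(1+499/29206) = 9501/10000 ≈ 0.950100
step 4 [2y] zero: DF = P = 9479/10000 ≈ 0.947900
step 5 [2.5y] swap r/2=664/48021: DF=(1 − 664/48021·(0.994300+0.976200+0.950100+0.947900))/(1+664/48021) = 1167/1250 ≈ 0.933600
step 6 [3y] swap r/2=62/3351: DF=(1 − 62/3351·(0.994300+0.976200+0.950100+0.947900+0.933600))/(1+62/3351) = 4473/5000 ≈ 0.894600
step 7 [3.5y] zero: DF = P = 2171/2500 ≈ 0.868400

1 1/2 9943/10000
2 1 4881/5000
3 3/2 9501/10000
4 2 9479/10000
5 5/2 1167/1250
6 3 4473/5000
7 7/2 2171/2500
DF(0.5y) is solved at step 1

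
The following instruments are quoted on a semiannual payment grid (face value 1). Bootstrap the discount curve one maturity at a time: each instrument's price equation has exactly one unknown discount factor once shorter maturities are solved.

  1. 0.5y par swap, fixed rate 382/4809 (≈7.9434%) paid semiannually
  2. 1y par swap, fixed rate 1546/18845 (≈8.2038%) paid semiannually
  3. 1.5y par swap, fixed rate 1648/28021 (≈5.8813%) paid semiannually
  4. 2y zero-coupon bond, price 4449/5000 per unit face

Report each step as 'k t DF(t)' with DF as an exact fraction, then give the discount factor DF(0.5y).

1 1/2 4809/5000
2 1 9227/10000
3 3/2 1147/1250
4 2 4449/5000
DF(0.5y) = 4809/5000 ≈ 0.961800

step 1 [0.5y] swap r/2=191/4809: DF=(1 − 191/4809·(0))/(1+191/4809) = 4809/5000 ≈ 0.961800
step 2 [1y] swap r/2=773/18845: DF=(1 − 773/18845·(0.961800))/(1+773/18845) = 9227/10000 ≈ 0.922700
step 3 [1.5y] swap r/2=824/28021: DF=(1 − 824/28021·(0.961800+0.922700))/(1+824/28021) = 1147/1250 ≈ 0.917600
step 4 [2y] zero: DF = P = 4449/5000 ≈ 0.889800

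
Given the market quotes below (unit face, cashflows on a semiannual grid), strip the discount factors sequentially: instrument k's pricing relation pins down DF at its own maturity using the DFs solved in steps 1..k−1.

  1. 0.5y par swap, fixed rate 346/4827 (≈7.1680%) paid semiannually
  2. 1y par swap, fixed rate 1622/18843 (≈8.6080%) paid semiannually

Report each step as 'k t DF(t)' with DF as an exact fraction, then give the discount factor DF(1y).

1 1/2 4827/5000
2 1 9189/10000
DF(1y) = 9189/10000 ≈ 0.918900

step 1 [0.5y] swap r/2=173/4827: DF=(1 − 173/4827·(0))/(1+173/4827) = 4827/5000 ≈ 0.965400
step 2 [1y] swap r/2=811/18843: DF=(1 − 811/18843·(0.965400))/(1+811/18843) = 9189/10000 ≈ 0.918900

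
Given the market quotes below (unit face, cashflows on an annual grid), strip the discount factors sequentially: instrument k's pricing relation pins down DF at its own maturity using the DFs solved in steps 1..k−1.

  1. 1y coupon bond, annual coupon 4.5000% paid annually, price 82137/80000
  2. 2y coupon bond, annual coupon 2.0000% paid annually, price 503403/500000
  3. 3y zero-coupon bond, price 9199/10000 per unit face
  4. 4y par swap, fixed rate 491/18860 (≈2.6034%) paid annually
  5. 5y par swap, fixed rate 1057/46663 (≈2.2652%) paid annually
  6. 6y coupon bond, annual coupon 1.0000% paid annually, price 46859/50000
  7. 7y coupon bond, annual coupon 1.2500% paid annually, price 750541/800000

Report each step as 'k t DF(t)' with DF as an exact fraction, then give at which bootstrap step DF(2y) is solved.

1 1 393/400
2 2 4839/5000
3 3 9199/10000
4 4 4509/5000
5 5 8943/10000
6 6 8817/10000
7 7 8581/10000
DF(2y) is solved at step 2

step 1 [1y] bond c/1=9/200: DF=(82137/80000 − 9/200·(0))/(1+9/200) = 393/400 ≈ 0.982500
step 2 [2y] bond c/1=1/50: DF=(503403/500000 − 1/50·(0.982500))/(1+1/50) = 4839/5000 ≈ 0.967800
step 3 [3y] zero: DF = P = 9199/10000 ≈ 0.919900
step 4 [4y] swap r/1=491/18860: DF=(1 − 491/18860·(0.982500+0.967800+0.919900))/(1+491/18860) = 4509/5000 ≈ 0.901800
step 5 [5y] swap r/1=1057/46663: DF=(1 − 1057/46663·(0.982500+0.967800+0.919900+0.901800))/(1+1057/46663) = 8943/10000 ≈ 0.894300
step 6 [6y] bond c/1=1/100: DF=(46859/50000 − 1/100·(0.982500+0.967800+0.919900+0.901800+0.894300))/(1+1/100) = 8817/10000 ≈ 0.881700
step 7 [7y] bond c/1=1/80: DF=(750541/800000 − 1/80·(0.982500+0.967800+0.919900+0.901800+0.894300+0.881700))/(1+1/80) = 8581/10000 ≈ 0.858100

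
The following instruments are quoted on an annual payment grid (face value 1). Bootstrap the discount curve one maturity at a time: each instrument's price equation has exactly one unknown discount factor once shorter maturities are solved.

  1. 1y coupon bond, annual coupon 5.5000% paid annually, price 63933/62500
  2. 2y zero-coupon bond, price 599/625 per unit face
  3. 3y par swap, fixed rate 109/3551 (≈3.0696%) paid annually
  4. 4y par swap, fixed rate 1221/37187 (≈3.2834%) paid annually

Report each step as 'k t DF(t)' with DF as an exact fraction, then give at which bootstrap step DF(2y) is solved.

1 1 606/625
2 2 599/625
3 3 1141/1250
4 4 8779/10000
DF(2y) is solved at step 2

step 1 [1y] bond c/1=11/200: DF=(63933/62500 − 11/200·(0))/(1+11/200) = 606/625 ≈ 0.969600
step 2 [2y] zero: DF = P = 599/625 ≈ 0.958400
step 3 [3y] swap r/1=109/3551: DF=(1 − 109/3551·(0.969600+0.958400))/(1+109/3551) = 1141/1250 ≈ 0.912800
step 4 [4y] swap r/1=1221/37187: DF=(1 − 1221/37187·(0.969600+0.958400+0.912800))/(1+1221/37187) = 8779/10000 ≈ 0.877900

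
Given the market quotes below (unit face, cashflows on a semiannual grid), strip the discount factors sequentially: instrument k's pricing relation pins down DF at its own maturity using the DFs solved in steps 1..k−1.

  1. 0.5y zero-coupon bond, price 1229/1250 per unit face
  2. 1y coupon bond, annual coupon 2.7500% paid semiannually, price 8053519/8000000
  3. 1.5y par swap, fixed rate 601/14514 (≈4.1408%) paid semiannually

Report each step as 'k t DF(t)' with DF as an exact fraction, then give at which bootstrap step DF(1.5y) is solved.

1 1/2 1229/1250
2 1 9797/10000
3 3/2 9399/10000
DF(1.5y) is solved at step 3

step 1 [0.5y] zero: DF = P = 1229/1250 ≈ 0.983200
step 2 [1y] bond c/2=11/800: DF=(8053519/8000000 − 11/800·(0.983200))/(1+11/800) = 9797/10000 ≈ 0.979700
step 3 [1.5y] swap r/2=601/29028: DF=(1 − 601/29028·(0.983200+0.979700))/(1+601/29028) = 9399/10000 ≈ 0.939900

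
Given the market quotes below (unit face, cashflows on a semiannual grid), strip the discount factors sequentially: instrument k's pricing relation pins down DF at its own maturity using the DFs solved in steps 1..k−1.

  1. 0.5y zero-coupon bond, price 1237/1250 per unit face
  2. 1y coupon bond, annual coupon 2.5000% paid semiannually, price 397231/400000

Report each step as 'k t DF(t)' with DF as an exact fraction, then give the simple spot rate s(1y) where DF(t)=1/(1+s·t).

step 1 [0.5y] zero: DF = P = 1237/1250 ≈ 0.989600
step 2 [1y] bond c/2=1/80: DF=(397231/400000 − 1/80·(0.989600))/(1+1/80) = 4843/5000 ≈ 0.968600

1 1/2 1237/1250
2 1 4843/5000
s(1y) = (1/(4843/5000) − 1)/(1) = 157/4843 ≈ 3.2418%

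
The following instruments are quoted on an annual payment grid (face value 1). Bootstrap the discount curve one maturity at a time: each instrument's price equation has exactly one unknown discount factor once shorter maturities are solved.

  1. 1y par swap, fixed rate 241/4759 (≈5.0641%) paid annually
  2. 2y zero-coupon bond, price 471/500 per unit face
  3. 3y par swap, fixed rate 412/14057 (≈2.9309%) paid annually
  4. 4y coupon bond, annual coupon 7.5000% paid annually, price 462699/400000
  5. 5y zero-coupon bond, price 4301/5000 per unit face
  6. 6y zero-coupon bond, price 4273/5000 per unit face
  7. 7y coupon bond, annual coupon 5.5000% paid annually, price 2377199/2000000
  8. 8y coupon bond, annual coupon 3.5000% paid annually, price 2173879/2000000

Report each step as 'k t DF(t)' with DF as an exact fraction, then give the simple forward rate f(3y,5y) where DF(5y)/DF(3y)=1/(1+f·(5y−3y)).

1 1 4759/5000
2 2 471/500
3 3 1147/1250
4 4 8799/10000
5 5 4301/5000
6 6 4273/5000
7 7 528/625
8 8 2097/2500
f(3y,5y) = ((1147/1250)/(4301/5000) − 1)/(2) = 287/8602 ≈ 3.3364%

step 1 [1y] swap r/1=241/4759: DF=(1 − 241/4759·(0))/(1+241/4759) = 4759/5000 ≈ 0.951800
step 2 [2y] zero: DF = P = 471/500 ≈ 0.942000
step 3 [3y] swap r/1=412/14057: DF=(1 − 412/14057·(0.951800+0.942000))/(1+412/14057) = 1147/1250 ≈ 0.917600
step 4 [4y] bond c/1=3/40: DF=(462699/400000 − 3/40·(0.951800+0.942000+0.917600))/(1+3/40) = 8799/10000 ≈ 0.879900
step 5 [5y] zero: DF = P = 4301/5000 ≈ 0.860200
step 6 [6y] zero: DF = P = 4273/5000 ≈ 0.854600
step 7 [7y] bond c/1=11/200: DF=(2377199/2000000 − 11/200·(0.951800+0.942000+0.917600+0.879900+0.860200+0.854600))/(1+11/200) = 528/625 ≈ 0.844800
step 8 [8y] bond c/1=7/200: DF=(2173879/2000000 − 7/200·(0.951800+0.942000+0.917600+0.879900+0.860200+0.854600+0.844800))/(1+7/200) = 2097/2500 ≈ 0.838800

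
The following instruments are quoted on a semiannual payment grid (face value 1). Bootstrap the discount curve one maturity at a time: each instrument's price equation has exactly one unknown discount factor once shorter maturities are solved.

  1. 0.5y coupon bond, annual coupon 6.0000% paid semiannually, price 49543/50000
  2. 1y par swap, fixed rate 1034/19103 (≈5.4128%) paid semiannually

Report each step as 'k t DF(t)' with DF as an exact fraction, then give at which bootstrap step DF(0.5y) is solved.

1 1/2 481/500
2 1 9483/10000
DF(0.5y) is solved at step 1

step 1 [0.5y] bond c/2=3/100: DF=(49543/50000 − 3/100·(0))/(1+3/100) = 481/500 ≈ 0.962000
step 2 [1y] swap r/2=517/19103: DF=(1 − 517/19103·(0.962000))/(1+517/19103) = 9483/10000 ≈ 0.948300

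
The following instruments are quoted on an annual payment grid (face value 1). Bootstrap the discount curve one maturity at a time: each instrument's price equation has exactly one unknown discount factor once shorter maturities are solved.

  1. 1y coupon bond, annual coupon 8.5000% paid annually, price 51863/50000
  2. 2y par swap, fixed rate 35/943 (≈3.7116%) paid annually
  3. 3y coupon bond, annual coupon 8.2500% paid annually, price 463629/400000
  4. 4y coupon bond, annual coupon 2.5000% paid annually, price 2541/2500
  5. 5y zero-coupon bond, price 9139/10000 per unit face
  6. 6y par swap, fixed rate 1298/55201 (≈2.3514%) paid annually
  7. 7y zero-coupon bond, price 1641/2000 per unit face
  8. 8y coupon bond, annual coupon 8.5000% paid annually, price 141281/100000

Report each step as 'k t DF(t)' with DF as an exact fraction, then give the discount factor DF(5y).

step 1 [1y] bond c/1=17/200: DF=(51863/50000 − 17/200·(0))/(1+17/200) = 239/250 ≈ 0.956000
step 2 [2y] swap r/1=35/943: DF=(1 − 35/943·(0.956000))/(1+35/943) = 93/100 ≈ 0.930000
step 3 [3y] bond c/1=33/400: DF=(463629/400000 − 33/400·(0.956000+0.930000))/(1+33/400) = 927/1000 ≈ 0.927000
step 4 [4y] bond c/1=1/40: DF=(2541/2500 − 1/40·(0.956000+0.930000+0.927000))/(1+1/40) = 923/1000 ≈ 0.923000
step 5 [5y] zero: DF = P = 9139/10000 ≈ 0.913900
step 6 [6y] swap r/1=1298/55201: DF=(1 − 1298/55201·(0.956000+0.930000+0.927000+0.923000+0.913900))/(1+1298/55201) = 4351/5000 ≈ 0.870200
step 7 [7y] zero: DF = P = 1641/2000 ≈ 0.820500
step 8 [8y] bond c/1=17/200: DF=(141281/100000 − 17/200·(0.956000+0.930000+0.927000+0.923000+0.913900+0.870200+0.820500))/(1+17/200) = 4027/5000 ≈ 0.805400

1 1 239/250
2 2 93/100
3 3 927/1000
4 4 923/1000
5 5 9139/10000
6 6 4351/5000
7 7 1641/2000
8 8 4027/5000
DF(5y) = 9139/10000 ≈ 0.913900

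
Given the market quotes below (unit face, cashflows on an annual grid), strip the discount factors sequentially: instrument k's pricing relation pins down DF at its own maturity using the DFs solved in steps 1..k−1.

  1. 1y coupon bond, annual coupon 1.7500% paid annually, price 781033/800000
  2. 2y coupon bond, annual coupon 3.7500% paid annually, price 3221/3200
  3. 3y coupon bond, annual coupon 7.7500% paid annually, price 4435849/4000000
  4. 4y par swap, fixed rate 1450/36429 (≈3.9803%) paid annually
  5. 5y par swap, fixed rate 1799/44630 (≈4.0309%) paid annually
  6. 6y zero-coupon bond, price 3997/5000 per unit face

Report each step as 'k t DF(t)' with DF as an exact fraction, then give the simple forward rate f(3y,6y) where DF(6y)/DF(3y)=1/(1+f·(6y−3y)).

1 1 1919/2000
2 2 1871/2000
3 3 8929/10000
4 4 171/200
5 5 8201/10000
6 6 3997/5000
f(3y,6y) = ((8929/10000)/(3997/5000) − 1)/(3) = 935/23982 ≈ 3.8988%

step 1 [1y] bond c/1=7/400: DF=(781033/800000 − 7/400·(0))/(1+7/400) = 1919/2000 ≈ 0.959500
step 2 [2y] bond c/1=3/80: DF=(3221/3200 − 3/80·(0.959500))/(1+3/80) = 1871/2000 ≈ 0.935500
step 3 [3y] bond c/1=31/400: DF=(4435849/4000000 − 31/400·(0.959500+0.935500))/(1+31/400) = 8929/10000 ≈ 0.892900
step 4 [4y] swap r/1=1450/36429: DF=(1 − 1450/36429·(0.959500+0.935500+0.892900))/(1+1450/36429) = 171/200 ≈ 0.855000
step 5 [5y] swap r/1=1799/44630: DF=(1 − 1799/44630·(0.959500+0.935500+0.892900+0.855000))/(1+1799/44630) = 8201/10000 ≈ 0.820100
step 6 [6y] zero: DF = P = 3997/5000 ≈ 0.799400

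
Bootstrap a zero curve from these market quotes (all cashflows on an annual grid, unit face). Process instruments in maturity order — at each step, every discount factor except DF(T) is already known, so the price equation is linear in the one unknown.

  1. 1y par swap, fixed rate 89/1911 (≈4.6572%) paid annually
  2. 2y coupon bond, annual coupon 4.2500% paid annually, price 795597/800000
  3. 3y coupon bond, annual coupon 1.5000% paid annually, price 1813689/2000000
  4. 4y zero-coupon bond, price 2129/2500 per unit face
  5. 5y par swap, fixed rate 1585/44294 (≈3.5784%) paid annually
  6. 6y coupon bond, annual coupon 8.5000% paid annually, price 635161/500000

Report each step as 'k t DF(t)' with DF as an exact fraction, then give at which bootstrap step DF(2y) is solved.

1 1 1911/2000
2 2 183/200
3 3 4329/5000
4 4 2129/2500
5 5 1683/2000
6 6 4119/5000
DF(2y) is solved at step 2

step 1 [1y] swap r/1=89/1911: DF=(1 − 89/1911·(0))/(1+89/1911) = 1911/2000 ≈ 0.955500
step 2 [2y] bond c/1=17/400: DF=(795597/800000 − 17/400·(0.955500))/(1+17/400) = 183/200 ≈ 0.915000
step 3 [3y] bond c/1=3/200: DF=(1813689/2000000 − 3/200·(0.955500+0.915000))/(1+3/200) = 4329/5000 ≈ 0.865800
step 4 [4y] zero: DF = P = 2129/2500 ≈ 0.851600
step 5 [5y] swap r/1=1585/44294: DF=(1 − 1585/44294·(0.955500+0.915000+0.865800+0.851600))/(1+1585/44294) = 1683/2000 ≈ 0.841500
step 6 [6y] bond c/1=17/200: DF=(635161/500000 − 17/200·(0.955500+0.915000+0.865800+0.851600+0.841500))/(1+17/200) = 4119/5000 ≈ 0.823800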